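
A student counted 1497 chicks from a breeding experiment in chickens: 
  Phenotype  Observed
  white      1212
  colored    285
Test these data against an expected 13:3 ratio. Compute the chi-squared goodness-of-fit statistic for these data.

0.082

Under the 13:3 hypothesis (Σ ratio = 16, N = 1497):
  white: 1497 × 13/16 = 1216.3125
  colored: 1497 × 3/16 = 280.6875
χ² = Σ (O − E)² / E
  white: (1212 − 1216.3125)² / 1216.3125 = 0.0153
  colored: (285 − 280.6875)² / 280.6875 = 0.0663
χ² = 0.0153 + 0.0663 = 0.0816 ≈ 0.082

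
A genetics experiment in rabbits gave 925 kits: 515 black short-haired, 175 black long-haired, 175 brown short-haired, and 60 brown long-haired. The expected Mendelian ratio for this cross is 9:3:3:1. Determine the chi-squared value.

0.165

Total ratio parts = 16. Expected numbers out of 925:
  black short-haired: 925 × 9/16 = 520.3125
  black long-haired: 925 × 3/16 = 173.4375
  brown short-haired: 925 × 3/16 = 173.4375
  brown long-haired: 925 × 1/16 = 57.8125
χ² = Σ (O − E)² / E
  black short-haired: (515 − 520.3125)² / 520.3125 = 0.0542
  black long-haired: (175 − 173.4375)² / 173.4375 = 0.0141
  brown short-haired: (175 − 173.4375)² / 173.4375 = 0.0141
  brown long-haired: (60 − 57.8125)² / 57.8125 = 0.0828
χ² = 0.0542 + 0.0141 + 0.0141 + 0.0828 = 0.1652 ≈ 0.165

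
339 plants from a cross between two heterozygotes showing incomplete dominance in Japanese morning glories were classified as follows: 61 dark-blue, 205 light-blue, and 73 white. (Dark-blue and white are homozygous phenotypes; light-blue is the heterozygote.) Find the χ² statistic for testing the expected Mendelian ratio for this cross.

With incomplete dominance, a heterozygote × heterozygote cross gives a 1:2:1 phenotypic ratio.
Expected counts for N = 339 under a 1:2:1 ratio (total parts = 4):
  dark-blue: 339 × 1/4 = 84.75
  light-blue: 339 × 2/4 = 169.5
  white: 339 × 1/4 = 84.75
χ² = Σ (O − E)² / E
  dark-blue: (61 − 84.75)² / 84.75 = 6.6556
  light-blue: (205 − 169.5)² / 169.5 = 7.4351
  white: (73 − 84.75)² / 84.75 = 1.6291
χ² = 6.6556 + 7.4351 + 1.6291 = 15.7198 ≈ 15.720

15.720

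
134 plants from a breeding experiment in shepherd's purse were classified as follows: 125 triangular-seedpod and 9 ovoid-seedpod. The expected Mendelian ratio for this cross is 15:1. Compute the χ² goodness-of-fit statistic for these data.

Under the 15:1 hypothesis (Σ ratio = 16, N = 134):
  triangular-seedpod: 134 × 15/16 = 125.625
  ovoid-seedpod: 134 × 1/16 = 8.375
χ² = Σ (O − E)² / E
  triangular-seedpod: (125 − 125.625)² / 125.625 = 0.0031
  ovoid-seedpod: (9 − 8.375)² / 8.375 = 0.0466
χ² = 0.0031 + 0.0466 = 0.0497 ≈ 0.050

0.050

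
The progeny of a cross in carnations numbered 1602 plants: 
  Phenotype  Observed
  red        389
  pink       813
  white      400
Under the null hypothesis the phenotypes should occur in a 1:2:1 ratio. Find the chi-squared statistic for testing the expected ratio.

0.511

The 1:2:1 ratio has 4 parts, so with N = 1602 the expected counts are:
  red: 1602 × 1/4 = 400.5
  pink: 1602 × 2/4 = 801
  white: 1602 × 1/4 = 400.5
χ² = Σ (O − E)² / E
  red: (389 − 400.5)² / 400.5 = 0.3302
  pink: (813 − 801)² / 801 = 0.1798
  white: (400 − 400.5)² / 400.5 = 0.0006
χ² = 0.3302 + 0.1798 + 0.0006 = 0.5106 ≈ 0.511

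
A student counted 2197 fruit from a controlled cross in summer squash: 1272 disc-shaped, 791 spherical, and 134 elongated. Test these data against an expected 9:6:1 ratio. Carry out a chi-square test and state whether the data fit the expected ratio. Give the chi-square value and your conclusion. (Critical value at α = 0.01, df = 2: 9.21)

Under the 9:6:1 hypothesis (Σ ratio = 16, N = 2197):
  disc-shaped: 2197 × 9/16 = 1235.8125
  spherical: 2197 × 6/16 = 823.875
  elongated: 2197 × 1/16 = 137.3125
χ² = Σ (O − E)² / E
  disc-shaped: (1272 − 1235.8125)² / 1235.8125 = 1.0597
  spherical: (791 − 823.875)² / 823.875 = 1.3118
  elongated: (134 − 137.3125)² / 137.3125 = 0.0799
χ² = 1.0597 + 1.3118 + 0.0799 = 2.4514 ≈ 2.451
Degrees of freedom = 3 − 1 = 2; critical value at α = 0.01 is 9.21.
Since 2.451 < 9.21, we fail to reject the null hypothesis — the data are consistent with the 9:6:1 ratio.

2.451; consistent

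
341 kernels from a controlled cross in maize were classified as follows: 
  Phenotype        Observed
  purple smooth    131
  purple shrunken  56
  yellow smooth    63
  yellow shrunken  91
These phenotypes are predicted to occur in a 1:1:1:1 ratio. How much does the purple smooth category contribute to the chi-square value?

24.552

The 1:1:1:1 ratio has 4 parts, so with N = 341 the expected counts are:
  purple smooth: 341 × 1/4 = 85.25
  purple shrunken: 341 × 1/4 = 85.25
  yellow smooth: 341 × 1/4 = 85.25
  yellow shrunken: 341 × 1/4 = 85.25
Contribution of purple smooth: (131 − 85.25)² / 85.25 = 24.5521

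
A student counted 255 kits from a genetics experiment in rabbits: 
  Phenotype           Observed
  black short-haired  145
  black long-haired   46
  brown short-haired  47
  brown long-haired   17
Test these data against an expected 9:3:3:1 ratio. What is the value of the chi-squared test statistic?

Under the 9:3:3:1 hypothesis (Σ ratio = 16, N = 255):
  black short-haired: 255 × 9/16 = 143.4375
  black long-haired: 255 × 3/16 = 47.8125
  brown short-haired: 255 × 3/16 = 47.8125
  brown long-haired: 255 × 1/16 = 15.9375
χ² = Σ (O − E)² / E
  black short-haired: (145 − 143.4375)² / 143.4375 = 0.0170
  black long-haired: (46 − 47.8125)² / 47.8125 = 0.0687
  brown short-haired: (47 − 47.8125)² / 47.8125 = 0.0138
  brown long-haired: (17 − 15.9375)² / 15.9375 = 0.0708
χ² = 0.0170 + 0.0687 + 0.0138 + 0.0708 = 0.1703 ≈ 0.170

0.170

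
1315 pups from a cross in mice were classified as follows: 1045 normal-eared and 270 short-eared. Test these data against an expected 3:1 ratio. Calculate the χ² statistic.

The 3:1 ratio has 4 parts, so with N = 1315 the expected counts are:
  normal-eared: 1315 × 3/4 = 986.25
  short-eared: 1315 × 1/4 = 328.75
χ² = Σ (O − E)² / E
  normal-eared: (1045 − 986.25)² / 986.25 = 3.4997
  short-eared: (270 − 328.75)² / 328.75 = 10.4990
χ² = 3.4997 + 10.4990 = 13.9987 ≈ 13.999

13.999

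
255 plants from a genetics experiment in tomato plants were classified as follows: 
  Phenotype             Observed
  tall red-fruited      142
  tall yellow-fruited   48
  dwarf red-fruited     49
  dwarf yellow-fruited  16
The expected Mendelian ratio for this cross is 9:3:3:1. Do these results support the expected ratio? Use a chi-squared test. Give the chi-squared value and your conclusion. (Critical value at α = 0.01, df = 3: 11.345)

Under the 9:3:3:1 hypothesis (Σ ratio = 16, N = 255):
  tall red-fruited: 255 × 9/16 = 143.4375
  tall yellow-fruited: 255 × 3/16 = 47.8125
  dwarf red-fruited: 255 × 3/16 = 47.8125
  dwarf yellow-fruited: 255 × 1/16 = 15.9375
χ² = Σ (O − E)² / E
  tall red-fruited: (142 − 143.4375)² / 143.4375 = 0.0144
  tall yellow-fruited: (48 − 47.8125)² / 47.8125 = 0.0007
  dwarf red-fruited: (49 − 47.8125)² / 47.8125 = 0.0295
  dwarf yellow-fruited: (16 − 15.9375)² / 15.9375 = 0.0002
χ² = 0.0144 + 0.0007 + 0.0295 + 0.0002 = 0.0448 ≈ 0.045
Degrees of freedom = 4 − 1 = 3; critical value at α = 0.01 is 11.345.
Since 0.045 < 11.345, we fail to reject the null hypothesis — the data are consistent with the 9:3:3:1 ratio.

0.045; consistent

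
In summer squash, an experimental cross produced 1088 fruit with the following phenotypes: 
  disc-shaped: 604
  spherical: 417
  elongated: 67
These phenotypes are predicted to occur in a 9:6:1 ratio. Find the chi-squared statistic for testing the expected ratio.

0.318

Expected counts for N = 1088 under a 9:6:1 ratio (total parts = 16):
  disc-shaped: 1088 × 9/16 = 612
  spherical: 1088 × 6/16 = 408
  elongated: 1088 × 1/16 = 68
χ² = Σ (O − E)² / E
  disc-shaped: (604 − 612)² / 612 = 0.1046
  spherical: (417 − 408)² / 408 = 0.1985
  elongated: (67 − 68)² / 68 = 0.0147
χ² = 0.1046 + 0.1985 + 0.0147 = 0.3178 ≈ 0.318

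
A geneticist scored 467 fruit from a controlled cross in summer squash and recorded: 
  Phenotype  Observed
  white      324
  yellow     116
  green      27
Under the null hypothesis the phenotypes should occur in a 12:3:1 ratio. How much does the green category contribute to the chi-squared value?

0.164

The 12:3:1 ratio has 16 parts, so with N = 467 the expected counts are:
  white: 467 × 12/16 = 350.25
  yellow: 467 × 3/16 = 87.5625
  green: 467 × 1/16 = 29.1875
Contribution of green: (27 − 29.1875)² / 29.1875 = 0.1639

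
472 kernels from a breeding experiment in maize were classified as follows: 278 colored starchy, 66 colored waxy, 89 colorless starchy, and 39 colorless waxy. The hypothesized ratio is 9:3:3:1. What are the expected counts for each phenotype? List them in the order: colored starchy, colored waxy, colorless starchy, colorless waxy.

Total ratio parts = 16. Expected numbers out of 472:
  colored starchy: 472 × 9/16 = 265.5
  colored waxy: 472 × 3/16 = 88.5
  colorless starchy: 472 × 3/16 = 88.5
  colorless waxy: 472 × 1/16 = 29.5

265.5, 88.5, 88.5, 29.5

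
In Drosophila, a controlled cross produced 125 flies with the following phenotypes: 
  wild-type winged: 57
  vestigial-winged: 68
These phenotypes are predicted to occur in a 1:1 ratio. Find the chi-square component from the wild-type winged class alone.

Total ratio parts = 2. Expected numbers out of 125:
  wild-type winged: 125 × 1/2 = 62.5
  vestigial-winged: 125 × 1/2 = 62.5
Contribution of wild-type winged: (57 − 62.5)² / 62.5 = 0.4840

0.484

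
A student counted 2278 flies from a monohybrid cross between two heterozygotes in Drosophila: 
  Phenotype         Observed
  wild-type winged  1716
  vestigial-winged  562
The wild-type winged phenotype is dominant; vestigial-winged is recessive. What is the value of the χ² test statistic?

For a monohybrid cross between heterozygotes with complete dominance, the expected phenotypic ratio is 3:1.
Under the 3:1 hypothesis (Σ ratio = 4, N = 2278):
  wild-type winged: 2278 × 3/4 = 1708.5
  vestigial-winged: 2278 × 1/4 = 569.5
χ² = Σ (O − E)² / E
  wild-type winged: (1716 − 1708.5)² / 1708.5 = 0.0329
  vestigial-winged: (562 − 569.5)² / 569.5 = 0.0988
χ² = 0.0329 + 0.0988 = 0.1317 ≈ 0.132

0.132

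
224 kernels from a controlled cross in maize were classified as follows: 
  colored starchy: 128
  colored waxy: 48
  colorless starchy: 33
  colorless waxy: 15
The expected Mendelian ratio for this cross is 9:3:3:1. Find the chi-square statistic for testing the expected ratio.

2.889

The 9:3:3:1 ratio has 16 parts, so with N = 224 the expected counts are:
  colored starchy: 224 × 9/16 = 126
  colored waxy: 224 × 3/16 = 42
  colorless starchy: 224 × 3/16 = 42
  colorless waxy: 224 × 1/16 = 14
χ² = Σ (O − E)² / E
  colored starchy: (128 − 126)² / 126 = 0.0317
  colored waxy: (48 − 42)² / 42 = 0.8571
  colorless starchy: (33 − 42)² / 42 = 1.9286
  colorless waxy: (15 − 14)² / 14 = 0.0714
χ² = 0.0317 + 0.8571 + 1.9286 + 0.0714 = 2.8888 ≈ 2.889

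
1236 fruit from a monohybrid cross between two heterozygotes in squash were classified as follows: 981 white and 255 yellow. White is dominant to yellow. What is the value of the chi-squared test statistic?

12.583

For a monohybrid cross between heterozygotes with complete dominance, the expected phenotypic ratio is 3:1.
Under the 3:1 hypothesis (Σ ratio = 4, N = 1236):
  white: 1236 × 3/4 = 927
  yellow: 1236 × 1/4 = 309
χ² = Σ (O − E)² / E
  white: (981 − 927)² / 927 = 3.1456
  yellow: (255 − 309)² / 309 = 9.4369
χ² = 3.1456 + 9.4369 = 12.5825 ≈ 12.583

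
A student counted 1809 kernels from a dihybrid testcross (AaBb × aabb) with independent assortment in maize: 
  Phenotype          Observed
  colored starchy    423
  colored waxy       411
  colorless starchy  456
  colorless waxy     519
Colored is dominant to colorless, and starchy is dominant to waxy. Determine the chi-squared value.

15.537

A dihybrid testcross with independent assortment gives a 1:1:1:1 ratio.
Total ratio parts = 4. Expected numbers out of 1809:
  colored starchy: 1809 × 1/4 = 452.25
  colored waxy: 1809 × 1/4 = 452.25
  colorless starchy: 1809 × 1/4 = 452.25
  colorless waxy: 1809 × 1/4 = 452.25
χ² = Σ (O − E)² / E
  colored starchy: (423 − 452.25)² / 452.25 = 1.8918
  colored waxy: (411 − 452.25)² / 452.25 = 3.7624
  colorless starchy: (456 − 452.25)² / 452.25 = 0.0311
  colorless waxy: (519 − 452.25)² / 452.25 = 9.8520
χ² = 1.8918 + 3.7624 + 0.0311 + 9.8520 = 15.5373 ≈ 15.537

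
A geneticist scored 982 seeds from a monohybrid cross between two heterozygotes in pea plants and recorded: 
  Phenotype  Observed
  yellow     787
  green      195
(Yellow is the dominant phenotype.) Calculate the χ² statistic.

13.851

For a monohybrid cross between heterozygotes with complete dominance, the expected phenotypic ratio is 3:1.
Total ratio parts = 4. Expected numbers out of 982:
  yellow: 982 × 3/4 = 736.5
  green: 982 × 1/4 = 245.5
χ² = Σ (O − E)² / E
  yellow: (787 − 736.5)² / 736.5 = 3.4627
  green: (195 − 245.5)² / 245.5 = 10.3880
χ² = 3.4627 + 10.3880 = 13.8507 ≈ 13.851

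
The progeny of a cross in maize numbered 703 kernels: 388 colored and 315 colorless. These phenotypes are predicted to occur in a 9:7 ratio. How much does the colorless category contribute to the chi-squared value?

0.180

Total ratio parts = 16. Expected numbers out of 703:
  colored: 703 × 9/16 = 395.4375
  colorless: 703 × 7/16 = 307.5625
Contribution of colorless: (315 − 307.5625)² / 307.5625 = 0.1799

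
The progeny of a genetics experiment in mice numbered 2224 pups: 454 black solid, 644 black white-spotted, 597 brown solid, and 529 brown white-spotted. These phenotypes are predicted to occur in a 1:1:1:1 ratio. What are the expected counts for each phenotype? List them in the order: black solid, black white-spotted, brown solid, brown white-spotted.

556, 556, 556, 556

Under the 1:1:1:1 hypothesis (Σ ratio = 4, N = 2224):
  black solid: 2224 × 1/4 = 556
  black white-spotted: 2224 × 1/4 = 556
  brown solid: 2224 × 1/4 = 556
  brown white-spotted: 2224 × 1/4 = 556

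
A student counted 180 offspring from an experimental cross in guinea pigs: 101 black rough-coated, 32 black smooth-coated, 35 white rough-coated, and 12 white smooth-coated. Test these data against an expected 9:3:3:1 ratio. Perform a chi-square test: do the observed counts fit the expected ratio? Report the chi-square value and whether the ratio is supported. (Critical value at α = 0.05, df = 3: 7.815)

0.188; consistent

Total ratio parts = 16. Expected numbers out of 180:
  black rough-coated: 180 × 9/16 = 101.25
  black smooth-coated: 180 × 3/16 = 33.75
  white rough-coated: 180 × 3/16 = 33.75
  white smooth-coated: 180 × 1/16 = 11.25
χ² = Σ (O − E)² / E
  black rough-coated: (101 − 101.25)² / 101.25 = 0.0006
  black smooth-coated: (32 − 33.75)² / 33.75 = 0.0907
  white rough-coated: (35 − 33.75)² / 33.75 = 0.0463
  white smooth-coated: (12 − 11.25)² / 11.25 = 0.0500
χ² = 0.0006 + 0.0907 + 0.0463 + 0.0500 = 0.1876 ≈ 0.188
Degrees of freedom = 4 − 1 = 3; critical value at α = 0.05 is 7.815.
Since 0.188 < 7.815, we fail to reject the null hypothesis — the data are consistent with the 9:3:3:1 ratio.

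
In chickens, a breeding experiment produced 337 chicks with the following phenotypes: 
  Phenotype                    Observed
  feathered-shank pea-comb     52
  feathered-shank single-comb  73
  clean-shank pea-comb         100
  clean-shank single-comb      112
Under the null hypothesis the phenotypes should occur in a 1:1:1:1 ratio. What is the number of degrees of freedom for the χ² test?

A goodness-of-fit test with 4 phenotype classes has df = 4 − 1 = 3.

3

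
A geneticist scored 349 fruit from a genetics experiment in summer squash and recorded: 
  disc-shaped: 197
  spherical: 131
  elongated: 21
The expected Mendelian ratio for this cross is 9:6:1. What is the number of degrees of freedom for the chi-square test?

2

A goodness-of-fit test with 3 phenotype classes has df = 3 − 1 = 2.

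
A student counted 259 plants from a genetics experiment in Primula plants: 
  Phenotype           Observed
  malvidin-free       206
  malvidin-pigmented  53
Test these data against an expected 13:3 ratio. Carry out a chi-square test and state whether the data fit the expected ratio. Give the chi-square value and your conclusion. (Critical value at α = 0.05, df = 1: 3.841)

0.499; consistent

The 13:3 ratio has 16 parts, so with N = 259 the expected counts are:
  malvidin-free: 259 × 13/16 = 210.4375
  malvidin-pigmented: 259 × 3/16 = 48.5625
χ² = Σ (O − E)² / E
  malvidin-free: (206 − 210.4375)² / 210.4375 = 0.0936
  malvidin-pigmented: (53 − 48.5625)² / 48.5625 = 0.4055
χ² = 0.0936 + 0.4055 = 0.4991 ≈ 0.499
Degrees of freedom = 2 − 1 = 1; critical value at α = 0.05 is 3.841.
Since 0.499 < 3.841, we fail to reject the null hypothesis — the data are consistent with the 13:3 ratio.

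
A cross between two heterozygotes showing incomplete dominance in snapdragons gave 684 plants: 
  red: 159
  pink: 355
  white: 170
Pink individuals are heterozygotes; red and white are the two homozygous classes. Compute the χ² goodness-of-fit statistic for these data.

With incomplete dominance, a heterozygote × heterozygote cross gives a 1:2:1 phenotypic ratio.
Total ratio parts = 4. Expected numbers out of 684:
  red: 684 × 1/4 = 171
  pink: 684 × 2/4 = 342
  white: 684 × 1/4 = 171
χ² = Σ (O − E)² / E
  red: (159 − 171)² / 171 = 0.8421
  pink: (355 − 342)² / 342 = 0.4942
  white: (170 − 171)² / 171 = 0.0058
χ² = 0.8421 + 0.4942 + 0.0058 = 1.3421 ≈ 1.342

1.342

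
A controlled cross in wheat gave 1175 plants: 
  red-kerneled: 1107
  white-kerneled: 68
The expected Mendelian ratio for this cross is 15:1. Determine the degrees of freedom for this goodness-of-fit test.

1

A goodness-of-fit test with 2 phenotype classes has df = 2 − 1 = 1.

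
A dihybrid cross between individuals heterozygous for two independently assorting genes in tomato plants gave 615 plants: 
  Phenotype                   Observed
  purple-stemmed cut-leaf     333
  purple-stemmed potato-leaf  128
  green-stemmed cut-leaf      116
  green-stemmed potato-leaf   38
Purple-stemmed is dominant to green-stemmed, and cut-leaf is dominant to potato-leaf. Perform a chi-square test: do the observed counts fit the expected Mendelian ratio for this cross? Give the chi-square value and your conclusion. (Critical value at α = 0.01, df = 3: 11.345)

1.889; consistent

A dihybrid F₂ with independent assortment and complete dominance at both loci gives a 9:3:3:1 phenotypic ratio.
Under the 9:3:3:1 hypothesis (Σ ratio = 16, N = 615):
  purple-stemmed cut-leaf: 615 × 9/16 = 345.9375
  purple-stemmed potato-leaf: 615 × 3/16 = 115.3125
  green-stemmed cut-leaf: 615 × 3/16 = 115.3125
  green-stemmed potato-leaf: 615 × 1/16 = 38.4375
χ² = Σ (O − E)² / E
  purple-stemmed cut-leaf: (333 − 345.9375)² / 345.9375 = 0.4838
  purple-stemmed potato-leaf: (128 − 115.3125)² / 115.3125 = 1.3960
  green-stemmed cut-leaf: (116 − 115.3125)² / 115.3125 = 0.0041
  green-stemmed potato-leaf: (38 − 38.4375)² / 38.4375 = 0.0050
χ² = 0.4838 + 1.3960 + 0.0041 + 0.0050 = 1.8889 ≈ 1.889
Degrees of freedom = 4 − 1 = 3; critical value at α = 0.01 is 11.345.
Since 1.889 < 11.345, we fail to reject the null hypothesis — the data are consistent with the 9:3:3:1 ratio.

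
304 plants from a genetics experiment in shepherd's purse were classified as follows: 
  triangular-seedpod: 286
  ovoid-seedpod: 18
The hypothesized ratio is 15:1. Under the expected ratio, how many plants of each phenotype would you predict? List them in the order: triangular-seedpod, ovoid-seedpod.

285, 19

Under the 15:1 hypothesis (Σ ratio = 16, N = 304):
  triangular-seedpod: 304 × 15/16 = 285
  ovoid-seedpod: 304 × 1/16 = 19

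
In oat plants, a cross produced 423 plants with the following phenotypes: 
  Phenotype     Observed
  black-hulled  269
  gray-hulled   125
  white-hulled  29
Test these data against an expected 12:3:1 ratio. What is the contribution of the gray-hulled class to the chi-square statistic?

26.318

Expected counts for N = 423 under a 12:3:1 ratio (total parts = 16):
  black-hulled: 423 × 12/16 = 317.25
  gray-hulled: 423 × 3/16 = 79.3125
  white-hulled: 423 × 1/16 = 26.4375
Contribution of gray-hulled: (125 − 79.3125)² / 79.3125 = 26.3180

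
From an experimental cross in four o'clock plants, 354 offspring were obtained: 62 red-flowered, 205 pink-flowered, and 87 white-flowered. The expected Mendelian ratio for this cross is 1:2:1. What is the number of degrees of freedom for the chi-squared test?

2

A goodness-of-fit test with 3 phenotype classes has df = 3 − 1 = 2.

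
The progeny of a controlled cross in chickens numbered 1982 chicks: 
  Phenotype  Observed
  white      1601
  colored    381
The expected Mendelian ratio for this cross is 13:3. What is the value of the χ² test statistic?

0.291

The 13:3 ratio has 16 parts, so with N = 1982 the expected counts are:
  white: 1982 × 13/16 = 1610.375
  colored: 1982 × 3/16 = 371.625
χ² = Σ (O − E)² / E
  white: (1601 − 1610.375)² / 1610.375 = 0.0546
  colored: (381 − 371.625)² / 371.625 = 0.2365
χ² = 0.0546 + 0.2365 = 0.2911 ≈ 0.291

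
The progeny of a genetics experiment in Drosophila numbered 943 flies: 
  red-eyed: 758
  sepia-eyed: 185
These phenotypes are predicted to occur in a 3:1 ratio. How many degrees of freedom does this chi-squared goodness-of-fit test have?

A goodness-of-fit test with 2 phenotype classes has df = 2 − 1 = 1.

1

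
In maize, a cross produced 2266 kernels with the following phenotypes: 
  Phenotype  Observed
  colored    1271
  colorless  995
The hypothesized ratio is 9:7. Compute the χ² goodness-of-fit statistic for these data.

0.024

The 9:7 ratio has 16 parts, so with N = 2266 the expected counts are:
  colored: 2266 × 9/16 = 1274.625
  colorless: 2266 × 7/16 = 991.375
χ² = Σ (O − E)² / E
  colored: (1271 − 1274.625)² / 1274.625 = 0.0103
  colorless: (995 − 991.375)² / 991.375 = 0.0133
χ² = 0.0103 + 0.0133 = 0.0236 ≈ 0.024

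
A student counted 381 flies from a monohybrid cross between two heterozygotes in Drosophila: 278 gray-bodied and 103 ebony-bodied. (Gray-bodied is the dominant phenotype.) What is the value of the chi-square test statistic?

0.841

For a monohybrid cross between heterozygotes with complete dominance, the expected phenotypic ratio is 3:1.
Expected counts for N = 381 under a 3:1 ratio (total parts = 4):
  gray-bodied: 381 × 3/4 = 285.75
  ebony-bodied: 381 × 1/4 = 95.25
χ² = Σ (O − E)² / E
  gray-bodied: (278 − 285.75)² / 285.75 = 0.2102
  ebony-bodied: (103 − 95.25)² / 95.25 = 0.6306
χ² = 0.2102 + 0.6306 = 0.8408 ≈ 0.841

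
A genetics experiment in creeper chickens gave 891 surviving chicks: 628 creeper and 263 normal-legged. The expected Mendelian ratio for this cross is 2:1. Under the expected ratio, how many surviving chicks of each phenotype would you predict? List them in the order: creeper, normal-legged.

Under the 2:1 hypothesis (Σ ratio = 3, N = 891):
  creeper: 891 × 2/3 = 594
  normal-legged: 891 × 1/3 = 297

594, 297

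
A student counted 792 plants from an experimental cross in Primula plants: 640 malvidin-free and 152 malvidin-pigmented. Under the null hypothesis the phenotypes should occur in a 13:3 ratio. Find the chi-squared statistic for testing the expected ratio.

0.102

The 13:3 ratio has 16 parts, so with N = 792 the expected counts are:
  malvidin-free: 792 × 13/16 = 643.5
  malvidin-pigmented: 792 × 3/16 = 148.5
χ² = Σ (O − E)² / E
  malvidin-free: (640 − 643.5)² / 643.5 = 0.0190
  malvidin-pigmented: (152 − 148.5)² / 148.5 = 0.0825
χ² = 0.0190 + 0.0825 = 0.1015 ≈ 0.102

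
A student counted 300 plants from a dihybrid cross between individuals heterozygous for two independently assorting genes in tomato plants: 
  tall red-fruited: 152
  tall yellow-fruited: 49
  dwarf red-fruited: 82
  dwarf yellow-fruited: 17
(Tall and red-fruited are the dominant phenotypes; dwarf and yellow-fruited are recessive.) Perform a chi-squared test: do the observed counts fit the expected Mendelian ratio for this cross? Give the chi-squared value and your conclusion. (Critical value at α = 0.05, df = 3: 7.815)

A dihybrid F₂ with independent assortment and complete dominance at both loci gives a 9:3:3:1 phenotypic ratio.
Total ratio parts = 16. Expected numbers out of 300:
  tall red-fruited: 300 × 9/16 = 168.75
  tall yellow-fruited: 300 × 3/16 = 56.25
  dwarf red-fruited: 300 × 3/16 = 56.25
  dwarf yellow-fruited: 300 × 1/16 = 18.75
χ² = Σ (O − E)² / E
  tall red-fruited: (152 − 168.75)² / 168.75 = 1.6626
  tall yellow-fruited: (49 − 56.25)² / 56.25 = 0.9344
  dwarf red-fruited: (82 − 56.25)² / 56.25 = 11.7878
  dwarf yellow-fruited: (17 − 18.75)² / 18.75 = 0.1633
χ² = 1.6626 + 0.9344 + 11.7878 + 0.1633 = 14.5481 ≈ 14.548
Degrees of freedom = 4 − 1 = 3; critical value at α = 0.05 is 7.815.
Since 14.548 > 7.815, we reject the null hypothesis — the data do not fit the 9:3:3:1 ratio.

14.548; not consistent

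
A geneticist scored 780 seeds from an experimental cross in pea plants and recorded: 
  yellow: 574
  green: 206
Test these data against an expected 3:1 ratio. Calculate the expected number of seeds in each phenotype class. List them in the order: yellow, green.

585, 195

The 3:1 ratio has 4 parts, so with N = 780 the expected counts are:
  yellow: 780 × 3/4 = 585
  green: 780 × 1/4 = 195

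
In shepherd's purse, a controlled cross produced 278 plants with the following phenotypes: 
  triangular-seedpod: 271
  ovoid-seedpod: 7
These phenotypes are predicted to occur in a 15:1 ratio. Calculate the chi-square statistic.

6.608

Total ratio parts = 16. Expected numbers out of 278:
  triangular-seedpod: 278 × 15/16 = 260.625
  ovoid-seedpod: 278 × 1/16 = 17.375
χ² = Σ (O − E)² / E
  triangular-seedpod: (271 − 260.625)² / 260.625 = 0.4130
  ovoid-seedpod: (7 − 17.375)² / 17.375 = 6.1951
χ² = 0.4130 + 6.1951 = 6.6081 ≈ 6.608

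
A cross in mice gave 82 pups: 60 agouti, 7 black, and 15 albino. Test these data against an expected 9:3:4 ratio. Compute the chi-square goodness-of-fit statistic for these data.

10.211

Total ratio parts = 16. Expected numbers out of 82:
  agouti: 82 × 9/16 = 46.125
  black: 82 × 3/16 = 15.375
  albino: 82 × 4/16 = 20.5
χ² = Σ (O − E)² / E
  agouti: (60 − 46.125)² / 46.125 = 4.1738
  black: (7 − 15.375)² / 15.375 = 4.5620
  albino: (15 − 20.5)² / 20.5 = 1.4756
χ² = 4.1738 + 4.5620 + 1.4756 = 10.2114 ≈ 10.211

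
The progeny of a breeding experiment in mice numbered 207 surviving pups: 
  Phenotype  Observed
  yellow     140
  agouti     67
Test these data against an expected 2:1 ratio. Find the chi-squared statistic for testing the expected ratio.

0.087

The 2:1 ratio has 3 parts, so with N = 207 the expected counts are:
  yellow: 207 × 2/3 = 138
  agouti: 207 × 1/3 = 69
χ² = Σ (O − E)² / E
  yellow: (140 − 138)² / 138 = 0.0290
  agouti: (67 − 69)² / 69 = 0.0580
χ² = 0.0290 + 0.0580 = 0.087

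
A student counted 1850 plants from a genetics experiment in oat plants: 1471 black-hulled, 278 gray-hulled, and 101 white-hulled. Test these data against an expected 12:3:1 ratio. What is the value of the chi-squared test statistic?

20.551

The 12:3:1 ratio has 16 parts, so with N = 1850 the expected counts are:
  black-hulled: 1850 × 12/16 = 1387.5
  gray-hulled: 1850 × 3/16 = 346.875
  white-hulled: 1850 × 1/16 = 115.625
χ² = Σ (O − E)² / E
  black-hulled: (1471 − 1387.5)² / 1387.5 = 5.0250
  gray-hulled: (278 − 346.875)² / 346.875 = 13.6757
  white-hulled: (101 − 115.625)² / 115.625 = 1.8499
χ² = 5.0250 + 13.6757 + 1.8499 = 20.5506 ≈ 20.551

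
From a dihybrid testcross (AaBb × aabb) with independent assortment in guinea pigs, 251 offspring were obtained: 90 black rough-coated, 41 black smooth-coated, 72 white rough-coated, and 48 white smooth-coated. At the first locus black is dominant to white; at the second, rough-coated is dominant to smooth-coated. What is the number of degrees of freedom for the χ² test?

3

A dihybrid testcross with independent assortment gives a 1:1:1:1 ratio.
A goodness-of-fit test with 4 phenotype classes has df = 4 − 1 = 3.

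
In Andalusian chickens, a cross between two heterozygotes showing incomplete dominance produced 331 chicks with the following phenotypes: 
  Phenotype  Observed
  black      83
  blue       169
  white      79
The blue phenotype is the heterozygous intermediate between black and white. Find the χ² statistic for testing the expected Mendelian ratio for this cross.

With incomplete dominance, a heterozygote × heterozygote cross gives a 1:2:1 phenotypic ratio.
Expected counts for N = 331 under a 1:2:1 ratio (total parts = 4):
  black: 331 × 1/4 = 82.75
  blue: 331 × 2/4 = 165.5
  white: 331 × 1/4 = 82.75
χ² = Σ (O − E)² / E
  black: (83 − 82.75)² / 82.75 = 0.0008
  blue: (169 − 165.5)² / 165.5 = 0.0740
  white: (79 − 82.75)² / 82.75 = 0.1699
χ² = 0.0008 + 0.0740 + 0.1699 = 0.2447 ≈ 0.245

0.245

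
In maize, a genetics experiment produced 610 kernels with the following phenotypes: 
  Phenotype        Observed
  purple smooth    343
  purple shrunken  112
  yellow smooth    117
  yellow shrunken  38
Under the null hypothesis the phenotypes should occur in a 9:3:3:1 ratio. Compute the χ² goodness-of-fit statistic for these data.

Expected counts for N = 610 under a 9:3:3:1 ratio (total parts = 16):
  purple smooth: 610 × 9/16 = 343.125
  purple shrunken: 610 × 3/16 = 114.375
  yellow smooth: 610 × 3/16 = 114.375
  yellow shrunken: 610 × 1/16 = 38.125
χ² = Σ (O − E)² / E
  purple smooth: (343 − 343.125)² / 343.125 = 0.0000
  purple shrunken: (112 − 114.375)² / 114.375 = 0.0493
  yellow smooth: (117 − 114.375)² / 114.375 = 0.0602
  yellow shrunken: (38 − 38.125)² / 38.125 = 0.0004
χ² = 0.0000 + 0.0493 + 0.0602 + 0.0004 = 0.1099 ≈ 0.110

0.110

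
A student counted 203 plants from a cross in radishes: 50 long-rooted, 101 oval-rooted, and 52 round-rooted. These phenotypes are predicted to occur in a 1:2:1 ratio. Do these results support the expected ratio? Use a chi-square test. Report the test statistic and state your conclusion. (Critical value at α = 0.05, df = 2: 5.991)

Total ratio parts = 4. Expected numbers out of 203:
  long-rooted: 203 × 1/4 = 50.75
  oval-rooted: 203 × 2/4 = 101.5
  round-rooted: 203 × 1/4 = 50.75
χ² = Σ (O − E)² / E
  long-rooted: (50 − 50.75)² / 50.75 = 0.0111
  oval-rooted: (101 − 101.5)² / 101.5 = 0.0025
  round-rooted: (52 − 50.75)² / 50.75 = 0.0308
χ² = 0.0111 + 0.0025 + 0.0308 = 0.0444 ≈ 0.044
Degrees of freedom = 3 − 1 = 2; critical value at α = 0.05 is 5.991.
Since 0.044 < 5.991, we fail to reject the null hypothesis — the data are consistent with the 1:2:1 ratio.

0.044; consistent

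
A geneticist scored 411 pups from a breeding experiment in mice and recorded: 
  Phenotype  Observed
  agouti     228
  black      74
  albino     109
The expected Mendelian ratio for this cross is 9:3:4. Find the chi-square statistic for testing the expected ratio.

Under the 9:3:4 hypothesis (Σ ratio = 16, N = 411):
  agouti: 411 × 9/16 = 231.1875
  black: 411 × 3/16 = 77.0625
  albino: 411 × 4/16 = 102.75
χ² = Σ (O − E)² / E
  agouti: (228 − 231.1875)² / 231.1875 = 0.0439
  black: (74 − 77.0625)² / 77.0625 = 0.1217
  albino: (109 − 102.75)² / 102.75 = 0.3802
χ² = 0.0439 + 0.1217 + 0.3802 = 0.5458 ≈ 0.546

0.546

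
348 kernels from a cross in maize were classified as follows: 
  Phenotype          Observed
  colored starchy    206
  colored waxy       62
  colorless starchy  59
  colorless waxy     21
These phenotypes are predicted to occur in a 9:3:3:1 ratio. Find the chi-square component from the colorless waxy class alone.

0.026

Total ratio parts = 16. Expected numbers out of 348:
  colored starchy: 348 × 9/16 = 195.75
  colored waxy: 348 × 3/16 = 65.25
  colorless starchy: 348 × 3/16 = 65.25
  colorless waxy: 348 × 1/16 = 21.75
Contribution of colorless waxy: (21 − 21.75)² / 21.75 = 0.0259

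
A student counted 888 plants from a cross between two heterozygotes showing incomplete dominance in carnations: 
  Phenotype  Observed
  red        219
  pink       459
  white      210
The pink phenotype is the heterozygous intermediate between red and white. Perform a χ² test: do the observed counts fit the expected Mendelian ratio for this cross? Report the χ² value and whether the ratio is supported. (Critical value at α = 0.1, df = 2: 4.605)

1.196; consistent

With incomplete dominance, a heterozygote × heterozygote cross gives a 1:2:1 phenotypic ratio.
The 1:2:1 ratio has 4 parts, so with N = 888 the expected counts are:
  red: 888 × 1/4 = 222
  pink: 888 × 2/4 = 444
  white: 888 × 1/4 = 222
χ² = Σ (O − E)² / E
  red: (219 − 222)² / 222 = 0.0405
  pink: (459 − 444)² / 444 = 0.5068
  white: (210 − 222)² / 222 = 0.6486
χ² = 0.0405 + 0.5068 + 0.6486 = 1.1959 ≈ 1.196
Degrees of freedom = 3 − 1 = 2; critical value at α = 0.1 is 4.605.
Since 1.196 < 4.605, we fail to reject the null hypothesis — the data are consistent with the 1:2:1 ratio.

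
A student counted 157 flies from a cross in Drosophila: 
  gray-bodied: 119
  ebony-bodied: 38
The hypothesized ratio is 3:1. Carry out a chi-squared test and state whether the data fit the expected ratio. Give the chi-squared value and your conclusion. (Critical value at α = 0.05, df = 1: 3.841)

Total ratio parts = 4. Expected numbers out of 157:
  gray-bodied: 157 × 3/4 = 117.75
  ebony-bodied: 157 × 1/4 = 39.25
χ² = Σ (O − E)² / E
  gray-bodied: (119 − 117.75)² / 117.75 = 0.0133
  ebony-bodied: (38 − 39.25)² / 39.25 = 0.0398
χ² = 0.0133 + 0.0398 = 0.0531 ≈ 0.053
Degrees of freedom = 2 − 1 = 1; critical value at α = 0.05 is 3.841.
Since 0.053 < 3.841, we fail to reject the null hypothesis — the data are consistent with the 3:1 ratio.

0.053; consistent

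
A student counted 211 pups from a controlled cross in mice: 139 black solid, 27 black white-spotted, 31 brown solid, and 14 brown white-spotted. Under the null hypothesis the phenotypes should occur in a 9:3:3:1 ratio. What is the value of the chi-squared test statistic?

The 9:3:3:1 ratio has 16 parts, so with N = 211 the expected counts are:
  black solid: 211 × 9/16 = 118.6875
  black white-spotted: 211 × 3/16 = 39.5625
  brown solid: 211 × 3/16 = 39.5625
  brown white-spotted: 211 × 1/16 = 13.1875
χ² = Σ (O − E)² / E
  black solid: (139 − 118.6875)² / 118.6875 = 3.4763
  black white-spotted: (27 − 39.5625)² / 39.5625 = 3.9890
  brown solid: (31 − 39.5625)² / 39.5625 = 1.8532
  brown white-spotted: (14 − 13.1875)² / 13.1875 = 0.0501
χ² = 3.4763 + 3.9890 + 1.8532 + 0.0501 = 9.3686 ≈ 9.369

9.369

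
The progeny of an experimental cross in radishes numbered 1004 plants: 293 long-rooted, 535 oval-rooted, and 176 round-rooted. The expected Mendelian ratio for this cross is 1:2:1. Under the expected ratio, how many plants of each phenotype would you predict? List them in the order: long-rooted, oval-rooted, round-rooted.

The 1:2:1 ratio has 4 parts, so with N = 1004 the expected counts are:
  long-rooted: 1004 × 1/4 = 251
  oval-rooted: 1004 × 2/4 = 502
  round-rooted: 1004 × 1/4 = 251

251, 502, 251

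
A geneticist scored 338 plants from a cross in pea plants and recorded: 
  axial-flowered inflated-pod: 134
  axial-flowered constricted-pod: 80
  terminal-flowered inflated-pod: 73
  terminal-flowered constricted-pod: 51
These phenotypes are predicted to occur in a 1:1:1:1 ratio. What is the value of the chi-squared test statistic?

44.083

Total ratio parts = 4. Expected numbers out of 338:
  axial-flowered inflated-pod: 338 × 1/4 = 84.5
  axial-flowered constricted-pod: 338 × 1/4 = 84.5
  terminal-flowered inflated-pod: 338 × 1/4 = 84.5
  terminal-flowered constricted-pod: 338 × 1/4 = 84.5
χ² = Σ (O − E)² / E
  axial-flowered inflated-pod: (134 − 84.5)² / 84.5 = 28.9970
  axial-flowered constricted-pod: (80 − 84.5)² / 84.5 = 0.2396
  terminal-flowered inflated-pod: (73 − 84.5)² / 84.5 = 1.5651
  terminal-flowered constricted-pod: (51 − 84.5)² / 84.5 = 13.2811
χ² = 28.9970 + 0.2396 + 1.5651 + 13.2811 = 44.0828 ≈ 44.083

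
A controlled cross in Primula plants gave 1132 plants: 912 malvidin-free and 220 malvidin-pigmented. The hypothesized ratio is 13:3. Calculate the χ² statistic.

Under the 13:3 hypothesis (Σ ratio = 16, N = 1132):
  malvidin-free: 1132 × 13/16 = 919.75
  malvidin-pigmented: 1132 × 3/16 = 212.25
χ² = Σ (O − E)² / E
  malvidin-free: (912 − 919.75)² / 919.75 = 0.0653
  malvidin-pigmented: (220 − 212.25)² / 212.25 = 0.2830
χ² = 0.0653 + 0.2830 = 0.3483 ≈ 0.348

0.348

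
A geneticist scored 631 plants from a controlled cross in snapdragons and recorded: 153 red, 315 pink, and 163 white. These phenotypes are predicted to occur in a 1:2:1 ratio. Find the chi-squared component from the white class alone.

Under the 1:2:1 hypothesis (Σ ratio = 4, N = 631):
  red: 631 × 1/4 = 157.75
  pink: 631 × 2/4 = 315.5
  white: 631 × 1/4 = 157.75
Contribution of white: (163 − 157.75)² / 157.75 = 0.1747

0.175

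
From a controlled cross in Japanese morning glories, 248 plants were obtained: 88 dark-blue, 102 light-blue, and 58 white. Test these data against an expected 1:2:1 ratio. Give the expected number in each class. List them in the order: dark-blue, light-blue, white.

Under the 1:2:1 hypothesis (Σ ratio = 4, N = 248):
  dark-blue: 248 × 1/4 = 62
  light-blue: 248 × 2/4 = 124
  white: 248 × 1/4 = 62

62, 124, 62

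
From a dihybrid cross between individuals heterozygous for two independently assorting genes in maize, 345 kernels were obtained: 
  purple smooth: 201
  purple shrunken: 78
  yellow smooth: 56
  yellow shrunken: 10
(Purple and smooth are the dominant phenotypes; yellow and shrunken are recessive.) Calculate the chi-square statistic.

10.355

A dihybrid F₂ with independent assortment and complete dominance at both loci gives a 9:3:3:1 phenotypic ratio.
Under the 9:3:3:1 hypothesis (Σ ratio = 16, N = 345):
  purple smooth: 345 × 9/16 = 194.0625
  purple shrunken: 345 × 3/16 = 64.6875
  yellow smooth: 345 × 3/16 = 64.6875
  yellow shrunken: 345 × 1/16 = 21.5625
χ² = Σ (O − E)² / E
  purple smooth: (201 − 194.0625)² / 194.0625 = 0.2480
  purple shrunken: (78 − 64.6875)² / 64.6875 = 2.7397
  yellow smooth: (56 − 64.6875)² / 64.6875 = 1.1667
  yellow shrunken: (10 − 21.5625)² / 21.5625 = 6.2002
χ² = 0.2480 + 2.7397 + 1.1667 + 6.2002 = 10.3546 ≈ 10.355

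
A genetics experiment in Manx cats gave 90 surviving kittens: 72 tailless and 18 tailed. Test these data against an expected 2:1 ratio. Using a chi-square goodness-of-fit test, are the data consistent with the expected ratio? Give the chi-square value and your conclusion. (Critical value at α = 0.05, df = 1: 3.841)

7.200; not consistent

Expected counts for N = 90 under a 2:1 ratio (total parts = 3):
  tailless: 90 × 2/3 = 60
  tailed: 90 × 1/3 = 30
χ² = Σ (O − E)² / E
  tailless: (72 − 60)² / 60 = 2.4000
  tailed: (18 − 30)² / 30 = 4.8000
χ² = 2.4000 + 4.8000 = 7.200
Degrees of freedom = 2 − 1 = 1; critical value at α = 0.05 is 3.841.
Since 7.200 > 3.841, we reject the null hypothesis — the data do not fit the 2:1 ratio.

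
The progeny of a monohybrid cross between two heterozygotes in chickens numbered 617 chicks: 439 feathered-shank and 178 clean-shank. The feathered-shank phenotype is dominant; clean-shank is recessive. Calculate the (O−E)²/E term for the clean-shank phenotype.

3.657

For a monohybrid cross between heterozygotes with complete dominance, the expected phenotypic ratio is 3:1.
Total ratio parts = 4. Expected numbers out of 617:
  feathered-shank: 617 × 3/4 = 462.75
  clean-shank: 617 × 1/4 = 154.25
Contribution of clean-shank: (178 − 154.25)² / 154.25 = 3.6568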